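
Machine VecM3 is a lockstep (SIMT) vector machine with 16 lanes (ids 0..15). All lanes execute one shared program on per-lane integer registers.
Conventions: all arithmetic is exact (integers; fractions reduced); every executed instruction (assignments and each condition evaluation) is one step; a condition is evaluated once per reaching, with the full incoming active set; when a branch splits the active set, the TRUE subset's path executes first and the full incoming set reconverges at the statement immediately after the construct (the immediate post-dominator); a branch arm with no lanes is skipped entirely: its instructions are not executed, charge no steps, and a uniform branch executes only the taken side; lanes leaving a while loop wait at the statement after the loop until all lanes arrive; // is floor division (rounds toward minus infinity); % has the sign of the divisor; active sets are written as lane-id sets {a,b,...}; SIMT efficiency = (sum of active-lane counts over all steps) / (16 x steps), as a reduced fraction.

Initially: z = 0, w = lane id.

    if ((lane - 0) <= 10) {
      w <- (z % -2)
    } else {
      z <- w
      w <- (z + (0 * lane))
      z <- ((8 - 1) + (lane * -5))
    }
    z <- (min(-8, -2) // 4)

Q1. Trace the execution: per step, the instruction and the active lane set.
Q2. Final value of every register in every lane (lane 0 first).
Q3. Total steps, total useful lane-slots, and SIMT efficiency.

step 0: eval ((lane - 0) <= 10)      {0,1,2,3,4,5,6,7,8,9,10,11,12,13,14,15}
step 1: w <- (z % -2)                {0,1,2,3,4,5,6,7,8,9,10}
step 2: z <- w                       {11,12,13,14,15}
step 3: w <- (z + (0 * lane))        {11,12,13,14,15}
step 4: z <- ((8 - 1) + (lane * -5)) {11,12,13,14,15}
step 5: z <- (min(-8, -2) // 4)      {0,1,2,3,4,5,6,7,8,9,10,11,12,13,14,15}

Answer: 6 steps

z: -2,-2,-2,-2,-2,-2,-2,-2,-2,-2,-2,-2,-2,-2,-2,-2
w: 0,0,0,0,0,0,0,0,0,0,0,11,12,13,14,15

steps = 6; useful = 58; efficiency = 58/96 = 29/48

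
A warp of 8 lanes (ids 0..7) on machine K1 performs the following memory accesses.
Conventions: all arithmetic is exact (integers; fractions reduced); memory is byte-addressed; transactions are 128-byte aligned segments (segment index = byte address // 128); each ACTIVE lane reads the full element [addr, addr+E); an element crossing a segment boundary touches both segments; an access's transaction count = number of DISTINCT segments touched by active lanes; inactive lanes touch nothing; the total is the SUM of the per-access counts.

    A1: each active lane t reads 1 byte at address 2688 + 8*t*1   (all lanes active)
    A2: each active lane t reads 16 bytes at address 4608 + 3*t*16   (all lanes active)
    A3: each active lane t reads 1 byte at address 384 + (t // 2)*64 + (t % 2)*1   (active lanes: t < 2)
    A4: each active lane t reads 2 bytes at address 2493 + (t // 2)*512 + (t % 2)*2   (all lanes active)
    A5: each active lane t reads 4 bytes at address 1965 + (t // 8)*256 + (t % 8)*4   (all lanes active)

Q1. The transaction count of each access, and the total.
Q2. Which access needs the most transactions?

A1: 1 transaction
A2: 3 transactions
A3: 1 transaction
A4: 4 transactions
A5: 1 transaction

Answer: 1,3,1,4,1; total 10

Answer: A4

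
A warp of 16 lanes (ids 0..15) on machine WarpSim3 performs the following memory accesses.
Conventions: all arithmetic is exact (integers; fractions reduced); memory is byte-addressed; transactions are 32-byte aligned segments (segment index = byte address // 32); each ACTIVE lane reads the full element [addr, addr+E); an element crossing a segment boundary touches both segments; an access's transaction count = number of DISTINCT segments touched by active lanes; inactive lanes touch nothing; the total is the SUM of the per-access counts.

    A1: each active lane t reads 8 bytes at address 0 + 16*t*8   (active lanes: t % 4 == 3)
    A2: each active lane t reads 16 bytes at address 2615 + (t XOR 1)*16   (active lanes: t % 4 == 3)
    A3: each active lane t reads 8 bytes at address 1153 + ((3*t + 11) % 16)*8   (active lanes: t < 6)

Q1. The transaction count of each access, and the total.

A1: 4 transactions
A2: 8 transactions
A3: 4 transactions

Answer: 4,8,4; total 16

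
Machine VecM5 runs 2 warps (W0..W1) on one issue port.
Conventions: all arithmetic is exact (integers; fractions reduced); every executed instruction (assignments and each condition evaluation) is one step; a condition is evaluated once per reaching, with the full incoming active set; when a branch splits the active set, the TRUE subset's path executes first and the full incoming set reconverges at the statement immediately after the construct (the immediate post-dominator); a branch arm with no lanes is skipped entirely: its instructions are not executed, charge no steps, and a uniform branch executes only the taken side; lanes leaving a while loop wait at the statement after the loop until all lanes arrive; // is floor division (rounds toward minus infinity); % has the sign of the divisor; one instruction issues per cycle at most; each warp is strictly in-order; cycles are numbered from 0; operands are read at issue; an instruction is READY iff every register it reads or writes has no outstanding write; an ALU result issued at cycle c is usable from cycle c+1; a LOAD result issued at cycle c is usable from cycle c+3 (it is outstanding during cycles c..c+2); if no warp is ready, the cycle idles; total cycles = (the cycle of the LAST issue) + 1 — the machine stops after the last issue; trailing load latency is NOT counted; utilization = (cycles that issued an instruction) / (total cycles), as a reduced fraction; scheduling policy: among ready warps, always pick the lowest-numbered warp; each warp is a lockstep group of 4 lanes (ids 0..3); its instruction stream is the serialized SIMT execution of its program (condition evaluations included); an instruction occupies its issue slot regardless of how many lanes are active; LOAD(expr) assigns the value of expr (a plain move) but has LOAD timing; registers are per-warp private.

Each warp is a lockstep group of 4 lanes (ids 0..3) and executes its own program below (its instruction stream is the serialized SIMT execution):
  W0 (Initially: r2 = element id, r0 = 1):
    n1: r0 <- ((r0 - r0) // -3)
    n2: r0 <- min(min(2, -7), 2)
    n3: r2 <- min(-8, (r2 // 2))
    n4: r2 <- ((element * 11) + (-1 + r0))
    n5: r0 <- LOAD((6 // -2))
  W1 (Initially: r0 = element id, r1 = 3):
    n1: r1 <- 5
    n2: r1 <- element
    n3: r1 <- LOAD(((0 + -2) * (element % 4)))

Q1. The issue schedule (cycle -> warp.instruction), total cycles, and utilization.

cycle 0: W0.I0
cycle 1: W0.I1
cycle 2: W0.I2
cycle 3: W0.I3
cycle 4: W0.I4
cycle 5: W1.I0
cycle 6: W1.I1
cycle 7: W1.I2

Answer: 8 cycles, utilization 1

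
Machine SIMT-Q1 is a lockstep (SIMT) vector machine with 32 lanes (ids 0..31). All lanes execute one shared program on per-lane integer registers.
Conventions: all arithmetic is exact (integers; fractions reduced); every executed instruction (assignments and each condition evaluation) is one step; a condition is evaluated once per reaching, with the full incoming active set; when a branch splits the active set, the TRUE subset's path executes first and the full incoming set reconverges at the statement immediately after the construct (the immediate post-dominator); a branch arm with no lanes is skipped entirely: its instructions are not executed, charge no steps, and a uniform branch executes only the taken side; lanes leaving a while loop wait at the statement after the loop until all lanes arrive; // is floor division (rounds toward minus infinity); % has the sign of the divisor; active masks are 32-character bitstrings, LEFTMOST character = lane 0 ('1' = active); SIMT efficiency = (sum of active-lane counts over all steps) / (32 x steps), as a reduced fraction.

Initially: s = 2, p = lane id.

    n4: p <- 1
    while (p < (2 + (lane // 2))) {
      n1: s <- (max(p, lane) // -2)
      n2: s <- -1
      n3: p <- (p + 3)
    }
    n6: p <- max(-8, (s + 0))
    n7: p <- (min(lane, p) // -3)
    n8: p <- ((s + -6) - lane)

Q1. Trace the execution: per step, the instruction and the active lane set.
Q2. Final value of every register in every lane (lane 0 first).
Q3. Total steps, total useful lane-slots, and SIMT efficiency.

step 0: p <- 1                       11111111111111111111111111111111
step 1: eval (p < (2 + (lane // 2))) 11111111111111111111111111111111
step 2: s <- (max(p, lane) // -2)    11111111111111111111111111111111
step 3: s <- -1                      11111111111111111111111111111111
step 4: p <- (p + 3)                 11111111111111111111111111111111
step 5: eval (p < (2 + (lane // 2))) 11111111111111111111111111111111
step 6: s <- (max(p, lane) // -2)    00000011111111111111111111111111
step 7: s <- -1                      00000011111111111111111111111111
step 8: p <- (p + 3)                 00000011111111111111111111111111
step 9: eval (p < (2 + (lane // 2))) 00000011111111111111111111111111
step 10: s <- (max(p, lane) // -2)    00000000000011111111111111111111
step 11: s <- -1                      00000000000011111111111111111111
step 12: p <- (p + 3)                 00000000000011111111111111111111
step 13: eval (p < (2 + (lane // 2))) 00000000000011111111111111111111
step 14: s <- (max(p, lane) // -2)    00000000000000000011111111111111
step 15: s <- -1                      00000000000000000011111111111111
step 16: p <- (p + 3)                 00000000000000000011111111111111
step 17: eval (p < (2 + (lane // 2))) 00000000000000000011111111111111
step 18: s <- (max(p, lane) // -2)    00000000000000000000000011111111
step 19: s <- -1                      00000000000000000000000011111111
step 20: p <- (p + 3)                 00000000000000000000000011111111
step 21: eval (p < (2 + (lane // 2))) 00000000000000000000000011111111
step 22: s <- (max(p, lane) // -2)    00000000000000000000000000000011
step 23: s <- -1                      00000000000000000000000000000011
step 24: p <- (p + 3)                 00000000000000000000000000000011
step 25: eval (p < (2 + (lane // 2))) 00000000000000000000000000000011
step 26: p <- max(-8, (s + 0))        11111111111111111111111111111111
step 27: p <- (min(lane, p) // -3)    11111111111111111111111111111111
step 28: p <- ((s + -6) - lane)       11111111111111111111111111111111

Answer: 29 steps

s: -1,-1,-1,-1,-1,-1,-1,-1,-1,-1,-1,-1,-1,-1,-1,-1,-1,-1,-1,-1,-1,-1,-1,-1,-1,-1,-1,-1,-1,-1,-1,-1
p: -7,-8,-9,-10,-11,-12,-13,-14,-15,-16,-17,-18,-19,-20,-21,-22,-23,-24,-25,-26,-27,-28,-29,-30,-31,-32,-33,-34,-35,-36,-37,-38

steps = 29; useful = 568; efficiency = 568/928 = 71/116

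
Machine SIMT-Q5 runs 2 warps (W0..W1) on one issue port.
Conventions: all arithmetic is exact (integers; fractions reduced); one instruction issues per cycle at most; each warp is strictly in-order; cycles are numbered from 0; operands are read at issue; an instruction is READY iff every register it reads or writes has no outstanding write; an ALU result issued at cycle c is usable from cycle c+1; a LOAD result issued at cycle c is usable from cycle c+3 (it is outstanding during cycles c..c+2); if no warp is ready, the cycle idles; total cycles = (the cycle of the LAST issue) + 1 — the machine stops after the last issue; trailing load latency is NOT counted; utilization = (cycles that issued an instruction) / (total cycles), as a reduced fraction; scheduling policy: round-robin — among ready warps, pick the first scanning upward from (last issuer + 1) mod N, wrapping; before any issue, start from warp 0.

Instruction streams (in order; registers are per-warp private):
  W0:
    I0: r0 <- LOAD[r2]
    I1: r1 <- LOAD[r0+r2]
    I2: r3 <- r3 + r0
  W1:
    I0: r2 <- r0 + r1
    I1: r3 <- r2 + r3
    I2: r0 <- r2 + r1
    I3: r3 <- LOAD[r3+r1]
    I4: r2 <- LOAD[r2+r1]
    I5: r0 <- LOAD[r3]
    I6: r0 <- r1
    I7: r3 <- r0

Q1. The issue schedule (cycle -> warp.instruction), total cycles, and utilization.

cycle 0: W0.I0
cycle 1: W1.I0
cycle 2: W1.I1
cycle 3: W0.I1
cycle 4: W1.I2
cycle 5: W0.I2
cycle 6: W1.I3
cycle 7: W1.I4
cycle 8: idle
cycle 9: W1.I5
cycle 10: idle
cycle 11: idle
cycle 12: W1.I6
cycle 13: W1.I7

Answer: 14 cycles, utilization 11/14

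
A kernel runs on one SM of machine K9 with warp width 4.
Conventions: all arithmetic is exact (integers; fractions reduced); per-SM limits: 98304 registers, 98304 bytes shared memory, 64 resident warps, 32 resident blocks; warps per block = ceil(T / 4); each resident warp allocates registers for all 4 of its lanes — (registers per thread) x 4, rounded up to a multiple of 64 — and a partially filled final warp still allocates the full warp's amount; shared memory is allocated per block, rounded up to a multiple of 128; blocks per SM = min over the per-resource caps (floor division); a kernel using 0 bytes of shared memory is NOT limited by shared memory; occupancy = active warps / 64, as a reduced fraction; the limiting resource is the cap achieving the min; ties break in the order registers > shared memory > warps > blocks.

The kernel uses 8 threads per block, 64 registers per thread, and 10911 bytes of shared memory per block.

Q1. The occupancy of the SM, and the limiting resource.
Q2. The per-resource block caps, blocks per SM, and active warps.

Answer: occupancy 1/4, limited by shared memory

registers: 192 blocks
shared memory: 8 blocks
warps: 32 blocks
blocks: 32 blocks

Answer: 8 blocks, 16 active warps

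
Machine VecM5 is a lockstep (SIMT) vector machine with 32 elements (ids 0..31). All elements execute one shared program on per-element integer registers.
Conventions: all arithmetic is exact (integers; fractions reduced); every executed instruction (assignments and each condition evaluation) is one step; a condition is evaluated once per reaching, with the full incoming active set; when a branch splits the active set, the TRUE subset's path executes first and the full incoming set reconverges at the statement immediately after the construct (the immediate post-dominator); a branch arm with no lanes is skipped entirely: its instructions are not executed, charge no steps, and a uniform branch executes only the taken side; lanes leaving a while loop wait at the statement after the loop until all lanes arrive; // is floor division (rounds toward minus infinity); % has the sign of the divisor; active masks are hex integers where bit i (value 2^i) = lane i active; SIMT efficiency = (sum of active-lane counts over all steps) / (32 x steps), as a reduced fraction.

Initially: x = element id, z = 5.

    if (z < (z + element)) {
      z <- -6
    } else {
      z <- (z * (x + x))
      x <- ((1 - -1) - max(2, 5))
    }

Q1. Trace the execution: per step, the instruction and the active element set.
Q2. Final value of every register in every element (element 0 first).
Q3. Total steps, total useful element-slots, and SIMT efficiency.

step 0: eval (z < (z + element))     0xffffffff
step 1: z <- -6                      0xfffffffe
step 2: z <- (z * (x + x))           0x00000001
step 3: x <- ((1 - -1) - max(2, 5))  0x00000001

Answer: 4 steps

x: -3,1,2,3,4,5,6,7,8,9,10,11,12,13,14,15,16,17,18,19,20,21,22,23,24,25,26,27,28,29,30,31
z: 0,-6,-6,-6,-6,-6,-6,-6,-6,-6,-6,-6,-6,-6,-6,-6,-6,-6,-6,-6,-6,-6,-6,-6,-6,-6,-6,-6,-6,-6,-6,-6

steps = 4; useful = 65; efficiency = 65/128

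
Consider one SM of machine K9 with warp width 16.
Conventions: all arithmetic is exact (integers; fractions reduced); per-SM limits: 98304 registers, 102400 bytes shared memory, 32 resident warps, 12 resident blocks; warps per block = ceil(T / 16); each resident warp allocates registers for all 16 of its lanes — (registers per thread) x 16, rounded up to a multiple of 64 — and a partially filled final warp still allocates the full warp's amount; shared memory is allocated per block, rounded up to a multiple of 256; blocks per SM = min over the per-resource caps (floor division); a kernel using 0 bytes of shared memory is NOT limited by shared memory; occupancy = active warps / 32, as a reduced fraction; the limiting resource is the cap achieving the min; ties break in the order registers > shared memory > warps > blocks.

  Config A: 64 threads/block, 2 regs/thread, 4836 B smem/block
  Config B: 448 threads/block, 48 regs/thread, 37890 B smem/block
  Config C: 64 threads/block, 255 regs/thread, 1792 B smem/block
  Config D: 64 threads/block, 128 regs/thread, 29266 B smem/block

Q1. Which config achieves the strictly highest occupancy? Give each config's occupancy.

occupancies: A 1, B 7/8, C 3/4, D 3/8

Answer: A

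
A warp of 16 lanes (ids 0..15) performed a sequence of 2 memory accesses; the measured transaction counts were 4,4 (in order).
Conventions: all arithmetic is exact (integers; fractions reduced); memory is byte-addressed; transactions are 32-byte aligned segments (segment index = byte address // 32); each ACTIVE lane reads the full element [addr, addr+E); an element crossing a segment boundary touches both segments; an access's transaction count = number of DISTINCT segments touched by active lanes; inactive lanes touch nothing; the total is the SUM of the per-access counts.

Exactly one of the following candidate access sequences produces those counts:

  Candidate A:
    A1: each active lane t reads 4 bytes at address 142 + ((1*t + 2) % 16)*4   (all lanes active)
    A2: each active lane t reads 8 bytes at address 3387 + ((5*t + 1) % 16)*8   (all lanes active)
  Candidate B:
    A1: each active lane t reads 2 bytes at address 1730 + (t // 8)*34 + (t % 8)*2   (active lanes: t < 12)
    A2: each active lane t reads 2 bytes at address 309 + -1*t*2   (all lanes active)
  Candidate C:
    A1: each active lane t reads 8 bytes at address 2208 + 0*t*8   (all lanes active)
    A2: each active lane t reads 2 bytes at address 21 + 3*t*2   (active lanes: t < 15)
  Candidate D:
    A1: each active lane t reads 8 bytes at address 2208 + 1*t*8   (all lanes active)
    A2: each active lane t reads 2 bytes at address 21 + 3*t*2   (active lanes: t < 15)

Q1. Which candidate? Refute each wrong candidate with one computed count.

A: A1 gives 3 transactions, not 4
B: A1 gives 2 transactions, not 4
C: A1 gives 1 transaction, not 4
D: all counts match (4,4)

Answer: D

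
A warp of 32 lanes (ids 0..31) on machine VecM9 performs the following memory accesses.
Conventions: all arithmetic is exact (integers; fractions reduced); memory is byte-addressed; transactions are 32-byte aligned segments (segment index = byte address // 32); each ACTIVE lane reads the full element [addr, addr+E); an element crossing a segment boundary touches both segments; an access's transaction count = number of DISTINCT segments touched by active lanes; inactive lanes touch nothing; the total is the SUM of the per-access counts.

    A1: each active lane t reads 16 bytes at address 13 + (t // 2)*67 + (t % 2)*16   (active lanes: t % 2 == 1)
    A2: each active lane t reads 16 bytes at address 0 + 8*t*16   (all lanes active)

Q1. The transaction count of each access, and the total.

A1: 22 transactions
A2: 32 transactions

Answer: 22,32; total 54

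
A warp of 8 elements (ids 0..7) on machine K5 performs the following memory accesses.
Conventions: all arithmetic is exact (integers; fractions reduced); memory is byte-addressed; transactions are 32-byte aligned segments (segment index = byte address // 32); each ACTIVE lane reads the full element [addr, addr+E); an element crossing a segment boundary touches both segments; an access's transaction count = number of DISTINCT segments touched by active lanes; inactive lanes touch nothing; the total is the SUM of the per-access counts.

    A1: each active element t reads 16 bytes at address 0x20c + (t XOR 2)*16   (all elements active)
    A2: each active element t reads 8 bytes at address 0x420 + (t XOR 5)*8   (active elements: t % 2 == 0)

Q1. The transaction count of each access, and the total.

A1: 5 transactions
A2: 2 transactions

Answer: 5,2; total 7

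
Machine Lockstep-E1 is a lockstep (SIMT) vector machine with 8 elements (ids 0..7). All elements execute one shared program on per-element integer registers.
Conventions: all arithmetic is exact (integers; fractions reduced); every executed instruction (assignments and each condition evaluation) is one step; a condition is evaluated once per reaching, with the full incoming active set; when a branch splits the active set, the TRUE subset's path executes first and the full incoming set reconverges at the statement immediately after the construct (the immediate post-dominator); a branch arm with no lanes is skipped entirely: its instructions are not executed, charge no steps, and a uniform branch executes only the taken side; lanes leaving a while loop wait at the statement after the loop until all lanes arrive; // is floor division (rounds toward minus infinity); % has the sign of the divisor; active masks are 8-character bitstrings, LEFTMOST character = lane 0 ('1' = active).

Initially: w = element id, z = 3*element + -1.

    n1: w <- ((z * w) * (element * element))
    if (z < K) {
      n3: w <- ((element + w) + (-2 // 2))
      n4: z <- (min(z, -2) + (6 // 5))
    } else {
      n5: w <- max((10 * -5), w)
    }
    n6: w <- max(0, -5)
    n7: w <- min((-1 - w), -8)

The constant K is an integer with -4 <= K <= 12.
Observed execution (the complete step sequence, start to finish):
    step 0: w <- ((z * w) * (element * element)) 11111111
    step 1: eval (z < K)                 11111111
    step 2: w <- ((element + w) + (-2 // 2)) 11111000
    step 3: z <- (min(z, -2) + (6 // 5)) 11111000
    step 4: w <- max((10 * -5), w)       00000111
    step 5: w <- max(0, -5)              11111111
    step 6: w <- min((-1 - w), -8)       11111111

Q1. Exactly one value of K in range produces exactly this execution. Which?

Answer: K = 12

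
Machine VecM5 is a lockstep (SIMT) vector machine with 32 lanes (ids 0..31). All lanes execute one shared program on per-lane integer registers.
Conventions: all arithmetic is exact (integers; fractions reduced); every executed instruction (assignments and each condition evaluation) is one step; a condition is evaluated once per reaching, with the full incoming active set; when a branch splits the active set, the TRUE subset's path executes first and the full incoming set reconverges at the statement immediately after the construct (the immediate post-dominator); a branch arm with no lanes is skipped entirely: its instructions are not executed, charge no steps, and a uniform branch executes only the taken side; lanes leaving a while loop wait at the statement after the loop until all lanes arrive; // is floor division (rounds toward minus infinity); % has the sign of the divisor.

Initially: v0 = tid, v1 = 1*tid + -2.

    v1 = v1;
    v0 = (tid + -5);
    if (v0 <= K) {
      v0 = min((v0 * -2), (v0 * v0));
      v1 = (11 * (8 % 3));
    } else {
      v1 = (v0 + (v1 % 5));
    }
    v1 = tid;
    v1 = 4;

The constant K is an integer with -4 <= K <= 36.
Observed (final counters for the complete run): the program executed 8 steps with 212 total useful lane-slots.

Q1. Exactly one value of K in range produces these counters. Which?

Answer: K = 14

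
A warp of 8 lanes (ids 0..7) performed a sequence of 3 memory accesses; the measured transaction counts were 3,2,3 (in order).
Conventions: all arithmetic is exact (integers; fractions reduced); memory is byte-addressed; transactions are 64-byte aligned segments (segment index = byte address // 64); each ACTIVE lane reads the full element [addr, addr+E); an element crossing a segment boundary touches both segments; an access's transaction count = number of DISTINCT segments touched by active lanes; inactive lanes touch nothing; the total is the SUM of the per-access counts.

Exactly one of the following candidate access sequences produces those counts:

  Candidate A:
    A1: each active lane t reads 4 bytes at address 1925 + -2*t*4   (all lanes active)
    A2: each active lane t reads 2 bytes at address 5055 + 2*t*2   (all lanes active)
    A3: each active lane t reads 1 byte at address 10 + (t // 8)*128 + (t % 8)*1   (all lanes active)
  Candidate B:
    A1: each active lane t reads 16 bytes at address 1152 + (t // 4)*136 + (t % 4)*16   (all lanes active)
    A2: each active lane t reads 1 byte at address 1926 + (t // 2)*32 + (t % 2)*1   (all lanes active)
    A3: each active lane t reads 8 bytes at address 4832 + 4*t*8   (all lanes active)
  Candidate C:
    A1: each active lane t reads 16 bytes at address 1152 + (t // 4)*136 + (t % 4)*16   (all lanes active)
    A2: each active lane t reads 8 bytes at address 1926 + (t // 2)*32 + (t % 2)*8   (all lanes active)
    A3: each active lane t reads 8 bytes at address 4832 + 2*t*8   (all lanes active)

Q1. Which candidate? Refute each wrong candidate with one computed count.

A: A1 gives 2 transactions, not 3
B: A3 gives 5 transactions, not 3
C: all counts match (3,2,3)

Answer: C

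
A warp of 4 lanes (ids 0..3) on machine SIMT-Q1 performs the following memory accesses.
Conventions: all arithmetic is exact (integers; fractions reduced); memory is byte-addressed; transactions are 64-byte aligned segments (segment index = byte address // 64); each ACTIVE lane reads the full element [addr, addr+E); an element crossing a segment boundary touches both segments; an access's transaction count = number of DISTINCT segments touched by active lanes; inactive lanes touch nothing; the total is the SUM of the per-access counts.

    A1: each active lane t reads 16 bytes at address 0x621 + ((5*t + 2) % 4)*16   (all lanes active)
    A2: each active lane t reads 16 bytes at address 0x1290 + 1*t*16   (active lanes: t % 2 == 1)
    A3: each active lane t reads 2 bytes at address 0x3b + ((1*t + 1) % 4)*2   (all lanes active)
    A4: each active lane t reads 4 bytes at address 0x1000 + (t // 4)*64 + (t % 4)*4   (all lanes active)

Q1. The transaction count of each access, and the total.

A1: 2 transactions
A2: 2 transactions
A3: 2 transactions
A4: 1 transaction

Answer: 2,2,2,1; total 7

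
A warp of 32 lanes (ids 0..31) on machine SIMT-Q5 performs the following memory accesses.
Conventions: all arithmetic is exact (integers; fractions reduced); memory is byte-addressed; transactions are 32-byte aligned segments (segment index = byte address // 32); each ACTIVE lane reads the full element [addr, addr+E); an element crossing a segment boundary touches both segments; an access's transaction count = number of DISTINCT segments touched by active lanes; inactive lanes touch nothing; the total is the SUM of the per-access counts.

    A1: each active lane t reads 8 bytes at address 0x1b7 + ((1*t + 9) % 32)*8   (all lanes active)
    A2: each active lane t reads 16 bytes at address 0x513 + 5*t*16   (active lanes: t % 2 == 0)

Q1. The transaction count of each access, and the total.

A1: 9 transactions
A2: 32 transactions

Answer: 9,32; total 41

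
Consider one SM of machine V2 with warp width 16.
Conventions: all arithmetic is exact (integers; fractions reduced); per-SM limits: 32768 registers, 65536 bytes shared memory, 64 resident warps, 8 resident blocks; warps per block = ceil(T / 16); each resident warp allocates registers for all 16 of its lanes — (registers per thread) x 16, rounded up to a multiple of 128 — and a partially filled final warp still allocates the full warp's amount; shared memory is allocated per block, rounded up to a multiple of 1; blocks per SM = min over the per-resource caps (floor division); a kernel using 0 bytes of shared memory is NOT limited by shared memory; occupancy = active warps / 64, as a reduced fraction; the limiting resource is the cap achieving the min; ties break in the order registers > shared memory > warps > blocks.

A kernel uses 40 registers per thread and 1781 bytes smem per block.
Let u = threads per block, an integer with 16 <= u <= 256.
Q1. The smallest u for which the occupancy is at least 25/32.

Answer: u = 145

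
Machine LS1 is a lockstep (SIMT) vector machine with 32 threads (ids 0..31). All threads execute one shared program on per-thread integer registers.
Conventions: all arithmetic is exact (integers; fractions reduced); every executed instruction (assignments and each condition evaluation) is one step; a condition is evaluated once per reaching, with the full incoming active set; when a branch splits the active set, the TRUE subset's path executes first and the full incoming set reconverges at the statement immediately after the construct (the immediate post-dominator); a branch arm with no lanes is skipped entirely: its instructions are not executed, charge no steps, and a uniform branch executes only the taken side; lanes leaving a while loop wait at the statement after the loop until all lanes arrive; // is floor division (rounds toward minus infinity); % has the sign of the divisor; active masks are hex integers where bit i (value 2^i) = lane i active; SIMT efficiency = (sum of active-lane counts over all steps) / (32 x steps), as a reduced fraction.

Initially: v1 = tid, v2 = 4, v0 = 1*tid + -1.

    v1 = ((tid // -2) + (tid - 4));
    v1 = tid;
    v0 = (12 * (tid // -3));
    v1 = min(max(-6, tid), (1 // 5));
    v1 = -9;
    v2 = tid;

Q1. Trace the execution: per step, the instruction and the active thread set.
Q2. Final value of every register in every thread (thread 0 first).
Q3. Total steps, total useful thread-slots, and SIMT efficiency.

step 0: v1 <- ((tid // -2) + (tid - 4)) 0xffffffff
step 1: v1 <- tid                    0xffffffff
step 2: v0 <- (12 * (tid // -3))     0xffffffff
step 3: v1 <- min(max(-6, tid), (1 // 5)) 0xffffffff
step 4: v1 <- -9                     0xffffffff
step 5: v2 <- tid                    0xffffffff

Answer: 6 steps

v1: -9,-9,-9,-9,-9,-9,-9,-9,-9,-9,-9,-9,-9,-9,-9,-9,-9,-9,-9,-9,-9,-9,-9,-9,-9,-9,-9,-9,-9,-9,-9,-9
v2: 0,1,2,3,4,5,6,7,8,9,10,11,12,13,14,15,16,17,18,19,20,21,22,23,24,25,26,27,28,29,30,31
v0: 0,-12,-12,-12,-24,-24,-24,-36,-36,-36,-48,-48,-48,-60,-60,-60,-72,-72,-72,-84,-84,-84,-96,-96,-96,-108,-108,-108,-120,-120,-120,-132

steps = 6; useful = 192; efficiency = 192/192 = 1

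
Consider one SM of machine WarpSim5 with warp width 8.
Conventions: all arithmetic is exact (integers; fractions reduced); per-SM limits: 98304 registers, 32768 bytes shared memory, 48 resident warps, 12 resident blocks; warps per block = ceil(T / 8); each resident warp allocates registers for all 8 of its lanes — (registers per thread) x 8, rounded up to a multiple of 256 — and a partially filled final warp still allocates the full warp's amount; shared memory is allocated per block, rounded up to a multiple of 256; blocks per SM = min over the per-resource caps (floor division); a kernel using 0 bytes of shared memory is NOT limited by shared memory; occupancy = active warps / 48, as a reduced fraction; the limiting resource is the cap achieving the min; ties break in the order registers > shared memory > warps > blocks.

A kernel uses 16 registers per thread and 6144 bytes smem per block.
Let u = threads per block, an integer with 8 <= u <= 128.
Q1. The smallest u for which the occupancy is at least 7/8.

Answer: u = 65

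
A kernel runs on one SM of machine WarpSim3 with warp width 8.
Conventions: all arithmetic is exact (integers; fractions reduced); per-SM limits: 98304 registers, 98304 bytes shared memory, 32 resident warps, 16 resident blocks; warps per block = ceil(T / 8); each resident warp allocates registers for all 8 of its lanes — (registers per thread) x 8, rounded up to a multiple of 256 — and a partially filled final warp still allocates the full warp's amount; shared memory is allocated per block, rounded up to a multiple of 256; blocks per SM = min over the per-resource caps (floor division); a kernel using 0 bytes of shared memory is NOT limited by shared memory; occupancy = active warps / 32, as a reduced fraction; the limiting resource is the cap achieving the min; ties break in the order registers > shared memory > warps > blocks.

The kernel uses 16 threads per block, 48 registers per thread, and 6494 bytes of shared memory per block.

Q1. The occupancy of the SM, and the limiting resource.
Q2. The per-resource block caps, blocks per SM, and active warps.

Answer: occupancy 7/8, limited by shared memory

registers: 96 blocks
shared memory: 14 blocks
warps: 16 blocks
blocks: 16 blocks

Answer: 14 blocks, 28 active warps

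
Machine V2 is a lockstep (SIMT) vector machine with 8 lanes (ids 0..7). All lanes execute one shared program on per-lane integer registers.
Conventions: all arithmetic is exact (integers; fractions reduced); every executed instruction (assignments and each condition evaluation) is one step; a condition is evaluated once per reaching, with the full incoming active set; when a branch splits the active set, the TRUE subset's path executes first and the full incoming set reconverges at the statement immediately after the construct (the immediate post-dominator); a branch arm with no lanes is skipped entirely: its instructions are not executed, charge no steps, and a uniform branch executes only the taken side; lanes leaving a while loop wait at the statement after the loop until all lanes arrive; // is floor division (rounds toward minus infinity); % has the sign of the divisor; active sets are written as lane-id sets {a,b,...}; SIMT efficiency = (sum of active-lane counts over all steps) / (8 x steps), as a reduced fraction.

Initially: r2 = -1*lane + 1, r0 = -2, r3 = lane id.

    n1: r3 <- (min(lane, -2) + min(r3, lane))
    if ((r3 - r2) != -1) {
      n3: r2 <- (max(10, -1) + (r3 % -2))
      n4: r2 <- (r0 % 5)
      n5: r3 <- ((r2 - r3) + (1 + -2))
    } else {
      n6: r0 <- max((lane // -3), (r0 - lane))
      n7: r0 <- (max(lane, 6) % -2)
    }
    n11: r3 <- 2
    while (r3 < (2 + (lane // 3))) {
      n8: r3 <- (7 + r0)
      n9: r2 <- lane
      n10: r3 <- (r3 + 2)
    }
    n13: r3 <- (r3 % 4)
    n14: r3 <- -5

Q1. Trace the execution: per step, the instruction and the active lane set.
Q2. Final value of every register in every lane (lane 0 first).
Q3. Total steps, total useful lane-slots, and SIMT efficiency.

step 0: r3 <- (min(lane, -2) + min(r3, lane)) {0,1,2,3,4,5,6,7}
step 1: eval ((r3 - r2) != -1)       {0,1,2,3,4,5,6,7}
step 2: r2 <- (max(10, -1) + (r3 % -2)) {0,2,3,4,5,6,7}
step 3: r2 <- (r0 % 5)               {0,2,3,4,5,6,7}
step 4: r3 <- ((r2 - r3) + (1 + -2)) {0,2,3,4,5,6,7}
step 5: r0 <- max((lane // -3), (r0 - lane)) {1}
step 6: r0 <- (max(lane, 6) % -2)    {1}
step 7: r3 <- 2                      {0,1,2,3,4,5,6,7}
step 8: eval (r3 < (2 + (lane // 3))) {0,1,2,3,4,5,6,7}
step 9: r3 <- (7 + r0)               {3,4,5,6,7}
step 10: r2 <- lane                   {3,4,5,6,7}
step 11: r3 <- (r3 + 2)               {3,4,5,6,7}
step 12: eval (r3 < (2 + (lane // 3))) {3,4,5,6,7}
step 13: r3 <- (r3 % 4)               {0,1,2,3,4,5,6,7}
step 14: r3 <- -5                     {0,1,2,3,4,5,6,7}

Answer: 15 steps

r2: 3,0,3,3,4,5,6,7
r0: -2,0,-2,-2,-2,-2,-2,-2
r3: -5,-5,-5,-5,-5,-5,-5,-5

steps = 15; useful = 91; efficiency = 91/120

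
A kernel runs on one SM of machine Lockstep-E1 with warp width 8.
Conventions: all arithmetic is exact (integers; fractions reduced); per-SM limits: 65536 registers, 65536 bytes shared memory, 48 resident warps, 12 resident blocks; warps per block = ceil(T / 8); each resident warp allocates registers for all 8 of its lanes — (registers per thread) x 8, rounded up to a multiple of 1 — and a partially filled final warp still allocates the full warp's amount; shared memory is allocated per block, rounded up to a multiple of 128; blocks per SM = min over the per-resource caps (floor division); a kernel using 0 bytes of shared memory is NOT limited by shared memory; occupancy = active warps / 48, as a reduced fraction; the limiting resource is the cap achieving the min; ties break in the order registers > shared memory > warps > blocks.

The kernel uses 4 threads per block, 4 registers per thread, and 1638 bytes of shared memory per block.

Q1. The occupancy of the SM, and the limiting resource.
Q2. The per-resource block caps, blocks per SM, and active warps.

Answer: occupancy 1/4, limited by blocks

registers: 2048 blocks
shared memory: 39 blocks
warps: 48 blocks
blocks: 12 blocks

Answer: 12 blocks, 12 active warps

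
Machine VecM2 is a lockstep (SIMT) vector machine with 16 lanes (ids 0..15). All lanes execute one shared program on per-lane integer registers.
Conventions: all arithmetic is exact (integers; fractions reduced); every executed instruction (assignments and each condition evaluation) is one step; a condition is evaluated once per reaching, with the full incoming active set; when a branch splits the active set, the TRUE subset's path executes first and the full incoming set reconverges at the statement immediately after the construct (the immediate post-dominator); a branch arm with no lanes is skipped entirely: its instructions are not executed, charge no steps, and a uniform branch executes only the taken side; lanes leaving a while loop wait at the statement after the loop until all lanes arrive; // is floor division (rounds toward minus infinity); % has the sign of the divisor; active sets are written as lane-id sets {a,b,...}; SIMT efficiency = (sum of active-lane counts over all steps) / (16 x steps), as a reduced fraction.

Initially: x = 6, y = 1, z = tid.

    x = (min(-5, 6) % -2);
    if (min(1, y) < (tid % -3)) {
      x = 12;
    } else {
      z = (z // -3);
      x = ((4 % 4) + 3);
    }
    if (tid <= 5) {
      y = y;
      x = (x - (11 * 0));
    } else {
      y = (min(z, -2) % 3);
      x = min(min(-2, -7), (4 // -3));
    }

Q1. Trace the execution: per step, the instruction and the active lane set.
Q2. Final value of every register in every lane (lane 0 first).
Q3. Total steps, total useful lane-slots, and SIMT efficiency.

step 0: x <- (min(-5, 6) % -2)       {0,1,2,3,4,5,6,7,8,9,10,11,12,13,14,15}
step 1: eval (min(1, y) < (tid % -3)) {0,1,2,3,4,5,6,7,8,9,10,11,12,13,14,15}
step 2: z <- (z // -3)               {0,1,2,3,4,5,6,7,8,9,10,11,12,13,14,15}
step 3: x <- ((4 % 4) + 3)           {0,1,2,3,4,5,6,7,8,9,10,11,12,13,14,15}
step 4: eval (tid <= 5)              {0,1,2,3,4,5,6,7,8,9,10,11,12,13,14,15}
step 5: y <- y                       {0,1,2,3,4,5}
step 6: x <- (x - (11 * 0))          {0,1,2,3,4,5}
step 7: y <- (min(z, -2) % 3)        {6,7,8,9,10,11,12,13,14,15}
step 8: x <- min(min(-2, -7), (4 // -3)) {6,7,8,9,10,11,12,13,14,15}

Answer: 9 steps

x: 3,3,3,3,3,3,-7,-7,-7,-7,-7,-7,-7,-7,-7,-7
y: 1,1,1,1,1,1,1,0,0,0,2,2,2,1,1,1
z: 0,-1,-1,-1,-2,-2,-2,-3,-3,-3,-4,-4,-4,-5,-5,-5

steps = 9; useful = 112; efficiency = 112/144 = 7/9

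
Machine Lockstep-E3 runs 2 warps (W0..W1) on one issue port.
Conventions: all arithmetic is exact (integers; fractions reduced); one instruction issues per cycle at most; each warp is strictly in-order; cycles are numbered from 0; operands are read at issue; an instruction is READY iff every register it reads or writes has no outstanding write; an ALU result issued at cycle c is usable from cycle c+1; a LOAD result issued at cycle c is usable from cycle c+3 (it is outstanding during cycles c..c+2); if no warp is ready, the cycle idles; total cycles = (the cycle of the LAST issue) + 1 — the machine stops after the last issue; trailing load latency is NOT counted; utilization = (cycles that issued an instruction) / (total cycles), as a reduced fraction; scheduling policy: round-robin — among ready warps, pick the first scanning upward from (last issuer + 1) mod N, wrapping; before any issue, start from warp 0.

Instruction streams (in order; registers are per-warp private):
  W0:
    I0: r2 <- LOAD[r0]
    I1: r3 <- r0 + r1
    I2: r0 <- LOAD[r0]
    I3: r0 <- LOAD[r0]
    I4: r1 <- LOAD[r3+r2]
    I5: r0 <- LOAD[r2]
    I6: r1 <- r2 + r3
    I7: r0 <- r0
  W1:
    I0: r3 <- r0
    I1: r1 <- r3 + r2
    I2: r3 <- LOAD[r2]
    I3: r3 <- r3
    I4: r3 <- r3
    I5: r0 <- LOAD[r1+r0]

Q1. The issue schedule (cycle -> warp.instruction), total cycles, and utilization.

cycle 0: W0.I0
cycle 1: W1.I0
cycle 2: W0.I1
cycle 3: W1.I1
cycle 4: W0.I2
cycle 5: W1.I2
cycle 6: idle
cycle 7: W0.I3
cycle 8: W1.I3
cycle 9: W0.I4
cycle 10: W1.I4
cycle 11: W0.I5
cycle 12: W1.I5
cycle 13: W0.I6
cycle 14: W0.I7

Answer: 15 cycles, utilization 14/15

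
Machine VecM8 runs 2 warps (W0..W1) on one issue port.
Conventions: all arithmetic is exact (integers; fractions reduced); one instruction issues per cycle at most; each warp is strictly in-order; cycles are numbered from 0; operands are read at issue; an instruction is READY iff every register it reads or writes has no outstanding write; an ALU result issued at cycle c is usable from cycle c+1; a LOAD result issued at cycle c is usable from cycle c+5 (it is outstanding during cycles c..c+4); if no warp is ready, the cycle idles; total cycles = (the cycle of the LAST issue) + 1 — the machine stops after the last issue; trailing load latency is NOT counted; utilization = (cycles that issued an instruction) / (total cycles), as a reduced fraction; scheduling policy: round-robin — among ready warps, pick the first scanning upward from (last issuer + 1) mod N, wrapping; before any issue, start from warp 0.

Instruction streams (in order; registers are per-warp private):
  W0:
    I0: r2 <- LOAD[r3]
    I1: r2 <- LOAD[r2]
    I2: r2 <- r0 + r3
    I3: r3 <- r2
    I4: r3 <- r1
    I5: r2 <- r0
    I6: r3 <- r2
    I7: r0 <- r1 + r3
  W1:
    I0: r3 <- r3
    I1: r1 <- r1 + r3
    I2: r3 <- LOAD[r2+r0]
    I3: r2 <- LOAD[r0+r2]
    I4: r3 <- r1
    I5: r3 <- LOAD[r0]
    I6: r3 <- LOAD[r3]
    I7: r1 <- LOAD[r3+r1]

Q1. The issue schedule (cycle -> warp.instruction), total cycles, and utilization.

cycle 0: W0.I0
cycle 1: W1.I0
cycle 2: W1.I1
cycle 3: W1.I2
cycle 4: W1.I3
cycle 5: W0.I1
cycle 6: idle
cycle 7: idle
cycle 8: W1.I4
cycle 9: W1.I5
cycle 10: W0.I2
cycle 11: W0.I3
cycle 12: W0.I4
cycle 13: W0.I5
cycle 14: W1.I6
cycle 15: W0.I6
cycle 16: W0.I7
cycle 17: idle
cycle 18: idle
cycle 19: W1.I7

Answer: 20 cycles, utilization 4/5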